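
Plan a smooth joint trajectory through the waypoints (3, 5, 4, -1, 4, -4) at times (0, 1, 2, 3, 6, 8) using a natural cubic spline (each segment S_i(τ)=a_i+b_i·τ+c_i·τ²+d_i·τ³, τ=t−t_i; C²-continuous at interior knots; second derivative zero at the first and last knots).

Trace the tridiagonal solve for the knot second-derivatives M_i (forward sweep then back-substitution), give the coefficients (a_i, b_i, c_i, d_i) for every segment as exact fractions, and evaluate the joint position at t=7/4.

  seg 0: a=3 b=7513/3075 c=0 d=-1363/3075
  seg 1: a=5 b=3424/3075 c=-1363/1025 d=-482/615
  seg 2: a=4 b=-11984/3075 c=-3773/1025 d=7928/3075
  seg 3: a=-1 b=-10838/3075 c=831/205 d=-7144/9225
  seg 4: a=4 b=-344/3075 c=-2989/1025 d=2989/6150
S(7/4) = 156013/32800

Δ: Δ0=2, Δ1=-1, Δ2=-5, Δ3=5/3, Δ4=-4
row 1: diag=4, rhs=-18; c'=1/4, d'=-9/2
row 2: denom=4−1·1/4=15/4; d'=(-24−1·-9/2)/(15/4)=-26/5
row 3: denom=8−1·4/15=116/15; d'=(40−1·-26/5)/(116/15)=339/58
row 4: denom=10−3·45/116=1025/116; d'=(-34−3·339/58)/(1025/116)=-5978/1025
back: M4=-5978/1025
back: M3=339/58−45/116·-5978/1025=1662/205
back: M2=-26/5−4/15·1662/205=-7546/1025
back: M1=-9/2−1/4·-7546/1025=-2726/1025
M: M0=0, M1=-2726/1025, M2=-7546/1025, M3=1662/205, M4=-5978/1025, M5=0
seg 0: a=3, c=M0/2=0, d=(M1−M0)/(6·1)=-1363/3075, b=Δ0−h0·(2M0+M1)/6=7513/3075
seg 1: a=5, c=M1/2=-1363/1025, d=(M2−M1)/(6·1)=-482/615, b=Δ1−h1·(2M1+M2)/6=3424/3075
seg 2: a=4, c=M2/2=-3773/1025, d=(M3−M2)/(6·1)=7928/3075, b=Δ2−h2·(2M2+M3)/6=-11984/3075
seg 3: a=-1, c=M3/2=831/205, d=(M4−M3)/(6·3)=-7144/9225, b=Δ3−h3·(2M3+M4)/6=-10838/3075
seg 4: a=4, c=M4/2=-2989/1025, d=(M5−M4)/(6·2)=2989/6150, b=Δ4−h4·(2M4+M5)/6=-344/3075
t_q=7/4 → seg 1, τ=3/4; S=5+3424/3075·τ+-1363/1025·τ²+-482/615·τ³=156013/32800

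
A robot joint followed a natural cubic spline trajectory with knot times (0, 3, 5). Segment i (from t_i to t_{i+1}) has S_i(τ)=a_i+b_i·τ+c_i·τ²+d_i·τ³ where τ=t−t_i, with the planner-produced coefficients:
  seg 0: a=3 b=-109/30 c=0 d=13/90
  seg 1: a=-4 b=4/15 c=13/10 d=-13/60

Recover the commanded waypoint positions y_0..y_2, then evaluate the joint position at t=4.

y_0 = S_0(0) = a_0 = 3
y_1 = S_1(0) = a_1 = -4
y_2 = S_1(2) = 0
t_q=4 is in segment 1 (τ=1); S_1(τ)=-53/20

y_0=3 y_1=-4 y_2=0
S(4) = -53/20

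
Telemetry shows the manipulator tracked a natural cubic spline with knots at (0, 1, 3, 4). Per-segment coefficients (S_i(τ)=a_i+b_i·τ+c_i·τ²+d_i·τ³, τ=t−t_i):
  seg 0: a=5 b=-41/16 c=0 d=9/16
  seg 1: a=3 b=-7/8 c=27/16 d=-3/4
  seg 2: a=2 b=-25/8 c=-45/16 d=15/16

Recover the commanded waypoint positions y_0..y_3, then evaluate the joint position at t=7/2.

y_0 = S_0(0) = a_0 = 5
y_1 = S_1(0) = a_1 = 3
y_2 = S_2(0) = a_2 = 2
y_3 = S_2(1) = -3
t_q=7/2 is in segment 2 (τ=1/2); S_2(τ)=-19/128

y_0=5 y_1=3 y_2=2 y_3=-3
S(7/2) = -19/128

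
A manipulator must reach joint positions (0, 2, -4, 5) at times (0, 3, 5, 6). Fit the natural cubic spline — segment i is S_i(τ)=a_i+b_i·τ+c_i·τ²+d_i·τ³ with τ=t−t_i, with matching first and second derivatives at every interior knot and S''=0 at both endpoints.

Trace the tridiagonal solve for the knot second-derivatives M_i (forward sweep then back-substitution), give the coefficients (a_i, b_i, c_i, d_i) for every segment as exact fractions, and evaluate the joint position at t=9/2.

  seg 0: a=0 b=263/84 c=0 d=-23/84
  seg 1: a=2 b=-179/42 c=-69/28 d=65/42
  seg 2: a=-4 b=187/42 c=191/28 d=-191/84
S(9/2) = -33/7

Δ: Δ0=2/3, Δ1=-3, Δ2=9
row 1: diag=10, rhs=-22; c'=1/5, d'=-11/5
row 2: denom=6−2·1/5=28/5; d'=(72−2·-11/5)/(28/5)=191/14
back: M2=191/14
back: M1=-11/5−1/5·191/14=-69/14
M: M0=0, M1=-69/14, M2=191/14, M3=0
seg 0: a=0, c=M0/2=0, d=(M1−M0)/(6·3)=-23/84, b=Δ0−h0·(2M0+M1)/6=263/84
seg 1: a=2, c=M1/2=-69/28, d=(M2−M1)/(6·2)=65/42, b=Δ1−h1·(2M1+M2)/6=-179/42
seg 2: a=-4, c=M2/2=191/28, d=(M3−M2)/(6·1)=-191/84, b=Δ2−h2·(2M2+M3)/6=187/42
t_q=9/2 → seg 1, τ=3/2; S=2+-179/42·τ+-69/28·τ²+65/42·τ³=-33/7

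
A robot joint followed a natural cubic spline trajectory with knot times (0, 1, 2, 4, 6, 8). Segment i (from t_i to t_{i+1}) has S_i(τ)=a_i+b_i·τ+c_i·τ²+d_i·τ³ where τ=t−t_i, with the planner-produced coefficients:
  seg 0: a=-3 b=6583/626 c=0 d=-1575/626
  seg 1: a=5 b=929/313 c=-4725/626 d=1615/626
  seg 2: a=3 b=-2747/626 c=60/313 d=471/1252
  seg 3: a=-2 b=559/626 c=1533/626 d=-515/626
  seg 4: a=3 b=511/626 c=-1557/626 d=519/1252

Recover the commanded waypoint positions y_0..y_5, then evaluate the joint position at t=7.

y_0=-3 y_1=5 y_2=3 y_3=-2 y_4=3 y_5=-2
S(7) = 2183/1252

y_0 = S_0(0) = a_0 = -3
y_1 = S_1(0) = a_1 = 5
y_2 = S_2(0) = a_2 = 3
y_3 = S_3(0) = a_3 = -2
y_4 = S_4(0) = a_4 = 3
y_5 = S_4(2) = -2
t_q=7 is in segment 4 (τ=1); S_4(τ)=2183/1252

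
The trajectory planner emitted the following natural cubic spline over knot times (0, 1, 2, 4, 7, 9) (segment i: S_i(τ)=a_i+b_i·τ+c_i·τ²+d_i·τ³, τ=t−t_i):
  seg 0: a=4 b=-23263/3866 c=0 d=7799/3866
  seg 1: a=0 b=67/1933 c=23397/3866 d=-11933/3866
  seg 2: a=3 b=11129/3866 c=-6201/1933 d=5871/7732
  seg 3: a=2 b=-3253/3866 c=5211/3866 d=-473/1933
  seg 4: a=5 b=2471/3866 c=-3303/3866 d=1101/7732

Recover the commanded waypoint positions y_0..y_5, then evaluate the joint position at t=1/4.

y_0=4 y_1=0 y_2=3 y_3=2 y_4=5 y_5=4
S(1/4) = 625287/247424

y_0 = S_0(0) = a_0 = 4
y_1 = S_1(0) = a_1 = 0
y_2 = S_2(0) = a_2 = 3
y_3 = S_3(0) = a_3 = 2
y_4 = S_4(0) = a_4 = 5
y_5 = S_4(2) = 4
t_q=1/4 is in segment 0 (τ=1/4); S_0(τ)=625287/247424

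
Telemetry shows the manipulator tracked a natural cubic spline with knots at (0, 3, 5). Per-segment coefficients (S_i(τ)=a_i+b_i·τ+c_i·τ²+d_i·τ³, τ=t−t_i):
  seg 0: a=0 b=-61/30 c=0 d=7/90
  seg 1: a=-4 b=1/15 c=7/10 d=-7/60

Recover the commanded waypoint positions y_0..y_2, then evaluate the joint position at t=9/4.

y_0=0 y_1=-4 y_2=-2
S(9/4) = -2361/640

y_0 = S_0(0) = a_0 = 0
y_1 = S_1(0) = a_1 = -4
y_2 = S_1(2) = -2
t_q=9/4 is in segment 0 (τ=9/4); S_0(τ)=-2361/640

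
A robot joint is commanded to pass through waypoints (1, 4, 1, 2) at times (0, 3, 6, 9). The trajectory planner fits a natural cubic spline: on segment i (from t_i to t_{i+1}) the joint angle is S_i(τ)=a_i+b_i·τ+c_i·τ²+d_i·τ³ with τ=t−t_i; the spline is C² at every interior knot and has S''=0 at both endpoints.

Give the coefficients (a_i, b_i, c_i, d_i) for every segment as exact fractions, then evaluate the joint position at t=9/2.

  seg 0: a=1 b=73/45 c=0 d=-28/405
  seg 1: a=4 b=-11/45 c=-28/45 d=10/81
  seg 2: a=1 b=-29/45 c=22/45 d=-22/405
S(9/2) = 53/20

Δ: Δ0=1, Δ1=-1, Δ2=1/3
row 1: diag=12, rhs=-12; c'=1/4, d'=-1
row 2: denom=12−3·1/4=45/4; d'=(8−3·-1)/(45/4)=44/45
back: M2=44/45
back: M1=-1−1/4·44/45=-56/45
M: M0=0, M1=-56/45, M2=44/45, M3=0
seg 0: a=1, c=M0/2=0, d=(M1−M0)/(6·3)=-28/405, b=Δ0−h0·(2M0+M1)/6=73/45
seg 1: a=4, c=M1/2=-28/45, d=(M2−M1)/(6·3)=10/81, b=Δ1−h1·(2M1+M2)/6=-11/45
seg 2: a=1, c=M2/2=22/45, d=(M3−M2)/(6·3)=-22/405, b=Δ2−h2·(2M2+M3)/6=-29/45
t_q=9/2 → seg 1, τ=3/2; S=4+-11/45·τ+-28/45·τ²+10/81·τ³=53/20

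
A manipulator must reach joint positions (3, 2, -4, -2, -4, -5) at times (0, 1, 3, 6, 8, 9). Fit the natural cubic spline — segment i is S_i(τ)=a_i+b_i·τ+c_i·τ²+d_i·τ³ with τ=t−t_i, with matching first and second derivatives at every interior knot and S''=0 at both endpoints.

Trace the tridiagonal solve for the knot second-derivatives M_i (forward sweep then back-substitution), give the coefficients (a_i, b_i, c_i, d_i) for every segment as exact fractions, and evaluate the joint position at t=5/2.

Δ: Δ0=-1, Δ1=-3, Δ2=2/3, Δ3=-1, Δ4=-1
row 1: diag=6, rhs=-12; c'=1/3, d'=-2
row 2: denom=10−2·1/3=28/3; d'=(22−2·-2)/(28/3)=39/14
row 3: denom=10−3·9/28=253/28; d'=(-10−3·39/14)/(253/28)=-514/253
row 4: denom=6−2·56/253=1406/253; d'=(0−2·-514/253)/(1406/253)=514/703
back: M4=514/703
back: M3=-514/253−56/253·514/703=-1542/703
back: M2=39/14−9/28·-1542/703=2454/703
back: M1=-2−1/3·2454/703=-2224/703
M: M0=0, M1=-2224/703, M2=2454/703, M3=-1542/703, M4=514/703, M5=0
seg 0: a=3, c=M0/2=0, d=(M1−M0)/(6·1)=-1112/2109, b=Δ0−h0·(2M0+M1)/6=-997/2109
seg 1: a=2, c=M1/2=-1112/703, d=(M2−M1)/(6·2)=2339/4218, b=Δ1−h1·(2M1+M2)/6=-4333/2109
seg 2: a=-4, c=M2/2=1227/703, d=(M3−M2)/(6·3)=-6/19, b=Δ2−h2·(2M2+M3)/6=-3643/2109
seg 3: a=-2, c=M3/2=-771/703, d=(M4−M3)/(6·2)=514/2109, b=Δ3−h3·(2M3+M4)/6=461/2109
seg 4: a=-4, c=M4/2=257/703, d=(M5−M4)/(6·1)=-257/2109, b=Δ4−h4·(2M4+M5)/6=-2623/2109
t_q=5/2 → seg 1, τ=3/2; S=2+-4333/2109·τ+-1112/703·τ²+2339/4218·τ³=-31149/11248

  seg 0: a=3 b=-997/2109 c=0 d=-1112/2109
  seg 1: a=2 b=-4333/2109 c=-1112/703 d=2339/4218
  seg 2: a=-4 b=-3643/2109 c=1227/703 d=-6/19
  seg 3: a=-2 b=461/2109 c=-771/703 d=514/2109
  seg 4: a=-4 b=-2623/2109 c=257/703 d=-257/2109
S(5/2) = -31149/11248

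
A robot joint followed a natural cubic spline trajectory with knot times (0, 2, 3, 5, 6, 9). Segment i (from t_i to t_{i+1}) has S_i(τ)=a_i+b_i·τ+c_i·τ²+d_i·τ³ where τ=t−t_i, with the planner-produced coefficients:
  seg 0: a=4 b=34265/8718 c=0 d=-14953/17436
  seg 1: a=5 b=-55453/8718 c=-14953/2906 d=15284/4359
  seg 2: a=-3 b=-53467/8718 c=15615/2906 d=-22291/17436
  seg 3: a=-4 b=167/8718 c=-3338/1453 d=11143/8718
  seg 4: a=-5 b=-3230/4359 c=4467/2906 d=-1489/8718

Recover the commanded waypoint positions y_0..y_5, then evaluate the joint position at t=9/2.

y_0=4 y_1=5 y_2=-3 y_3=-4 y_4=-5 y_5=2
S(9/2) = -205703/46496

y_0 = S_0(0) = a_0 = 4
y_1 = S_1(0) = a_1 = 5
y_2 = S_2(0) = a_2 = -3
y_3 = S_3(0) = a_3 = -4
y_4 = S_4(0) = a_4 = -5
y_5 = S_4(3) = 2
t_q=9/2 is in segment 2 (τ=3/2); S_2(τ)=-205703/46496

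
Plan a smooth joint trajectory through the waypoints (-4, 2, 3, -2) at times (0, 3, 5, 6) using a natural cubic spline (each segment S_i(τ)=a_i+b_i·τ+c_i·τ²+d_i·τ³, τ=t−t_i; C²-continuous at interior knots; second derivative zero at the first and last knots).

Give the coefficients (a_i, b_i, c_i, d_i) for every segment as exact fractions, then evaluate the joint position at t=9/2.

  seg 0: a=-4 b=53/28 c=0 d=1/84
  seg 1: a=2 b=31/14 c=3/28 d=-27/56
  seg 2: a=3 b=-22/7 c=-39/14 d=13/14
S(9/2) = 1763/448

Δ: Δ0=2, Δ1=1/2, Δ2=-5
row 1: diag=10, rhs=-9; c'=1/5, d'=-9/10
row 2: denom=6−2·1/5=28/5; d'=(-33−2·-9/10)/(28/5)=-39/7
back: M2=-39/7
back: M1=-9/10−1/5·-39/7=3/14
M: M0=0, M1=3/14, M2=-39/7, M3=0
seg 0: a=-4, c=M0/2=0, d=(M1−M0)/(6·3)=1/84, b=Δ0−h0·(2M0+M1)/6=53/28
seg 1: a=2, c=M1/2=3/28, d=(M2−M1)/(6·2)=-27/56, b=Δ1−h1·(2M1+M2)/6=31/14
seg 2: a=3, c=M2/2=-39/14, d=(M3−M2)/(6·1)=13/14, b=Δ2−h2·(2M2+M3)/6=-22/7
t_q=9/2 → seg 1, τ=3/2; S=2+31/14·τ+3/28·τ²+-27/56·τ³=1763/448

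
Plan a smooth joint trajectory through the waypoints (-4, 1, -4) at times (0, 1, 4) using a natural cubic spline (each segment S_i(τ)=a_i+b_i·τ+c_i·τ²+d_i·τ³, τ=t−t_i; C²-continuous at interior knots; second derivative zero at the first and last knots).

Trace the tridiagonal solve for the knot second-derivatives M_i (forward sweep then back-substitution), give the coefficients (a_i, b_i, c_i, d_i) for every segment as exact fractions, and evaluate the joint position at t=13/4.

  seg 0: a=-4 b=35/6 c=0 d=-5/6
  seg 1: a=1 b=10/3 c=-5/2 d=5/18
S(13/4) = -127/128

Δ: Δ0=5, Δ1=-5/3
row 1: diag=8, rhs=-40; c'=3/8, d'=-5
back: M1=-5
M: M0=0, M1=-5, M2=0
seg 0: a=-4, c=M0/2=0, d=(M1−M0)/(6·1)=-5/6, b=Δ0−h0·(2M0+M1)/6=35/6
seg 1: a=1, c=M1/2=-5/2, d=(M2−M1)/(6·3)=5/18, b=Δ1−h1·(2M1+M2)/6=10/3
t_q=13/4 → seg 1, τ=9/4; S=1+10/3·τ+-5/2·τ²+5/18·τ³=-127/128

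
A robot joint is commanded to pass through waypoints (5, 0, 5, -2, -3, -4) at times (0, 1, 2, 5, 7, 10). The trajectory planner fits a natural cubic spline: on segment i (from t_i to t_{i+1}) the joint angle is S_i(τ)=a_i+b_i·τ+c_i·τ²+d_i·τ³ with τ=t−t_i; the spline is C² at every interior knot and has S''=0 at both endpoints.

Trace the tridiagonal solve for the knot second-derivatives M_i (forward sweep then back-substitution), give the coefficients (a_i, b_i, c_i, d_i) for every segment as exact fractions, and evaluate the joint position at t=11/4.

Δ: Δ0=-5, Δ1=5, Δ2=-7/3, Δ3=-1/2, Δ4=-1/3
row 1: diag=4, rhs=60; c'=1/4, d'=15
row 2: denom=8−1·1/4=31/4; d'=(-44−1·15)/(31/4)=-236/31
row 3: denom=10−3·12/31=274/31; d'=(11−3·-236/31)/(274/31)=1049/274
row 4: denom=10−2·31/137=1308/137; d'=(1−2·1049/274)/(1308/137)=-76/109
back: M4=-76/109
back: M3=1049/274−31/137·-76/109=869/218
back: M2=-236/31−12/31·869/218=-998/109
back: M1=15−1/4·-998/109=3769/218
M: M0=0, M1=3769/218, M2=-998/109, M3=869/218, M4=-76/109, M5=0
seg 0: a=5, c=M0/2=0, d=(M1−M0)/(6·1)=3769/1308, b=Δ0−h0·(2M0+M1)/6=-10309/1308
seg 1: a=0, c=M1/2=3769/436, d=(M2−M1)/(6·1)=-5765/1308, b=Δ1−h1·(2M1+M2)/6=499/654
seg 2: a=5, c=M2/2=-499/109, d=(M3−M2)/(6·3)=955/1308, b=Δ2−h2·(2M2+M3)/6=6317/1308
seg 3: a=-2, c=M3/2=869/436, d=(M4−M3)/(6·2)=-1021/2616, b=Δ3−h3·(2M3+M4)/6=-1913/654
seg 4: a=-3, c=M4/2=-38/109, d=(M5−M4)/(6·3)=38/981, b=Δ4−h4·(2M4+M5)/6=119/327
t_q=11/4 → seg 2, τ=3/4; S=5+6317/1308·τ+-499/109·τ²+955/1308·τ³=177331/27904

  seg 0: a=5 b=-10309/1308 c=0 d=3769/1308
  seg 1: a=0 b=499/654 c=3769/436 d=-5765/1308
  seg 2: a=5 b=6317/1308 c=-499/109 d=955/1308
  seg 3: a=-2 b=-1913/654 c=869/436 d=-1021/2616
  seg 4: a=-3 b=119/327 c=-38/109 d=38/981
S(11/4) = 177331/27904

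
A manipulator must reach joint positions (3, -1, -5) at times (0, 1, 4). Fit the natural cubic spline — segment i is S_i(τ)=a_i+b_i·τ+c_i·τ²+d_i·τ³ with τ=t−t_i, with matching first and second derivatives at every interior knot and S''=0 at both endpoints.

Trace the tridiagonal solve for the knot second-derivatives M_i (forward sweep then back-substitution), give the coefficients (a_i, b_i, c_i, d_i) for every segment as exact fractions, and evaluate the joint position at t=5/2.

  seg 0: a=3 b=-13/3 c=0 d=1/3
  seg 1: a=-1 b=-10/3 c=1 d=-1/9
S(5/2) = -33/8

Δ: Δ0=-4, Δ1=-4/3
row 1: diag=8, rhs=16; c'=3/8, d'=2
back: M1=2
M: M0=0, M1=2, M2=0
seg 0: a=3, c=M0/2=0, d=(M1−M0)/(6·1)=1/3, b=Δ0−h0·(2M0+M1)/6=-13/3
seg 1: a=-1, c=M1/2=1, d=(M2−M1)/(6·3)=-1/9, b=Δ1−h1·(2M1+M2)/6=-10/3
t_q=5/2 → seg 1, τ=3/2; S=-1+-10/3·τ+1·τ²+-1/9·τ³=-33/8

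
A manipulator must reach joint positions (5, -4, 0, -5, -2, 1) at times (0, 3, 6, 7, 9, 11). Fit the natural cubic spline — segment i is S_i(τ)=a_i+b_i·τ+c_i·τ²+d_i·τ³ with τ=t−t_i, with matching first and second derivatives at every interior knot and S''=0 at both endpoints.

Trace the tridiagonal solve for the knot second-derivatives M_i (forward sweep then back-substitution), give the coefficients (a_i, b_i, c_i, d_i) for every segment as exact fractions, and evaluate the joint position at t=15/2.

Δ: Δ0=-3, Δ1=4/3, Δ2=-5, Δ3=3/2, Δ4=3/2
row 1: diag=12, rhs=26; c'=1/4, d'=13/6
row 2: denom=8−3·1/4=29/4; d'=(-38−3·13/6)/(29/4)=-178/29
row 3: denom=6−1·4/29=170/29; d'=(39−1·-178/29)/(170/29)=77/10
row 4: denom=8−2·29/85=622/85; d'=(0−2·77/10)/(622/85)=-1309/622
back: M4=-1309/622
back: M3=77/10−29/85·-1309/622=2618/311
back: M2=-178/29−4/29·2618/311=-2270/311
back: M1=13/6−1/4·-2270/311=3724/933
M: M0=0, M1=3724/933, M2=-2270/311, M3=2618/311, M4=-1309/622, M5=0
seg 0: a=5, c=M0/2=0, d=(M1−M0)/(6·3)=1862/8397, b=Δ0−h0·(2M0+M1)/6=-4661/933
seg 1: a=-4, c=M1/2=1862/933, d=(M2−M1)/(6·3)=-5267/8397, b=Δ1−h1·(2M1+M2)/6=925/933
seg 2: a=0, c=M2/2=-1135/311, d=(M3−M2)/(6·1)=2444/933, b=Δ2−h2·(2M2+M3)/6=-3704/933
seg 3: a=-5, c=M3/2=1309/311, d=(M4−M3)/(6·2)=-6545/7464, b=Δ3−h3·(2M3+M4)/6=-3182/933
seg 4: a=-2, c=M4/2=-1309/1244, d=(M5−M4)/(6·2)=1309/7464, b=Δ4−h4·(2M4+M5)/6=5417/1866
t_q=15/2 → seg 3, τ=1/2; S=-5+-3182/933·τ+1309/311·τ²+-6545/7464·τ³=-114699/19904

  seg 0: a=5 b=-4661/933 c=0 d=1862/8397
  seg 1: a=-4 b=925/933 c=1862/933 d=-5267/8397
  seg 2: a=0 b=-3704/933 c=-1135/311 d=2444/933
  seg 3: a=-5 b=-3182/933 c=1309/311 d=-6545/7464
  seg 4: a=-2 b=5417/1866 c=-1309/1244 d=1309/7464
S(15/2) = -114699/19904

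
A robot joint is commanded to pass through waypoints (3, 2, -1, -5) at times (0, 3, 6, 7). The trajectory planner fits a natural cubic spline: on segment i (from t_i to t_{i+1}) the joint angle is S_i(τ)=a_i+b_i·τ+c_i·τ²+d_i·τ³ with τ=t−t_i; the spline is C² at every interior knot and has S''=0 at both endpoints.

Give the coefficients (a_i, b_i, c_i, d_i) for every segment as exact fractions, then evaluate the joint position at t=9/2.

  seg 0: a=3 b=-40/87 c=0 d=11/783
  seg 1: a=2 b=-7/87 c=11/87 d=-113/783
  seg 2: a=-1 b=-280/87 c=-34/29 d=34/87
S(9/2) = 389/232

Δ: Δ0=-1/3, Δ1=-1, Δ2=-4
row 1: diag=12, rhs=-4; c'=1/4, d'=-1/3
row 2: denom=8−3·1/4=29/4; d'=(-18−3·-1/3)/(29/4)=-68/29
back: M2=-68/29
back: M1=-1/3−1/4·-68/29=22/87
M: M0=0, M1=22/87, M2=-68/29, M3=0
seg 0: a=3, c=M0/2=0, d=(M1−M0)/(6·3)=11/783, b=Δ0−h0·(2M0+M1)/6=-40/87
seg 1: a=2, c=M1/2=11/87, d=(M2−M1)/(6·3)=-113/783, b=Δ1−h1·(2M1+M2)/6=-7/87
seg 2: a=-1, c=M2/2=-34/29, d=(M3−M2)/(6·1)=34/87, b=Δ2−h2·(2M2+M3)/6=-280/87
t_q=9/2 → seg 1, τ=3/2; S=2+-7/87·τ+11/87·τ²+-113/783·τ³=389/232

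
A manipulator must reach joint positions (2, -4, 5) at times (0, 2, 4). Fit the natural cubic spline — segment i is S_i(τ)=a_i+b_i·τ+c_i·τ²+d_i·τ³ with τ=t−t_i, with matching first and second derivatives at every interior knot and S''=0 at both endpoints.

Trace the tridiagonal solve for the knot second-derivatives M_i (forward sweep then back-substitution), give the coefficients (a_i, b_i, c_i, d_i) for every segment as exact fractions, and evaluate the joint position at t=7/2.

Δ: Δ0=-3, Δ1=9/2
row 1: diag=8, rhs=45; c'=1/4, d'=45/8
back: M1=45/8
M: M0=0, M1=45/8, M2=0
seg 0: a=2, c=M0/2=0, d=(M1−M0)/(6·2)=15/32, b=Δ0−h0·(2M0+M1)/6=-39/8
seg 1: a=-4, c=M1/2=45/16, d=(M2−M1)/(6·2)=-15/32, b=Δ1−h1·(2M1+M2)/6=3/4
t_q=7/2 → seg 1, τ=3/2; S=-4+3/4·τ+45/16·τ²+-15/32·τ³=479/256

  seg 0: a=2 b=-39/8 c=0 d=15/32
  seg 1: a=-4 b=3/4 c=45/16 d=-15/32
S(7/2) = 479/256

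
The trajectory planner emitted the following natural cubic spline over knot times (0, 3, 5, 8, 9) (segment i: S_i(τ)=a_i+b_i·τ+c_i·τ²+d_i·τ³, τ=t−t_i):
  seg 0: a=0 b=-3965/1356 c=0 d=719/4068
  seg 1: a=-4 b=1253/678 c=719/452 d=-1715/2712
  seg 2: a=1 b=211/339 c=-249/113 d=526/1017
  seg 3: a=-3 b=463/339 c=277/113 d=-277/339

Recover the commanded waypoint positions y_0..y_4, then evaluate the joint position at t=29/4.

y_0 = S_0(0) = a_0 = 0
y_1 = S_1(0) = a_1 = -4
y_2 = S_2(0) = a_2 = 1
y_3 = S_3(0) = a_3 = -3
y_4 = S_3(1) = 0
t_q=29/4 is in segment 2 (τ=9/4); S_2(τ)=-10355/3616

y_0=0 y_1=-4 y_2=1 y_3=-3 y_4=0
S(29/4) = -10355/3616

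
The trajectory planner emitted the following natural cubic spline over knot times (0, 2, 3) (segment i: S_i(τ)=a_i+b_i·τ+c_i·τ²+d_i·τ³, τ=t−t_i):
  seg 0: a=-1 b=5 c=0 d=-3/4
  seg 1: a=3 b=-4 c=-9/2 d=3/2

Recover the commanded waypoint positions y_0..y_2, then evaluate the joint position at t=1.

y_0=-1 y_1=3 y_2=-4
S(1) = 13/4

y_0 = S_0(0) = a_0 = -1
y_1 = S_1(0) = a_1 = 3
y_2 = S_1(1) = -4
t_q=1 is in segment 0 (τ=1); S_0(τ)=13/4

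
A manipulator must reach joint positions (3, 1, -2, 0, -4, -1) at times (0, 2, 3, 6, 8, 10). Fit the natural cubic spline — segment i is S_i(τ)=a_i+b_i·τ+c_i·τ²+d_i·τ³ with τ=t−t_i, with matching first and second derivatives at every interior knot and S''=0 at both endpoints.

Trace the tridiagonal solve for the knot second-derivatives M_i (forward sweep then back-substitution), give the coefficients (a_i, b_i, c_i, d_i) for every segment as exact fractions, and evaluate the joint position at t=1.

  seg 0: a=3 b=-403/4710 c=0 d=-4307/18840
  seg 1: a=1 b=-6662/2355 c=-4307/3140 d=11309/9420
  seg 2: a=-2 b=-18563/9420 c=3501/1570 d=-2545/5652
  seg 3: a=0 b=-1763/2355 c=-5723/3140 d=2255/3768
  seg 4: a=-4 b=-4039/4710 c=1388/785 d=-694/2355
S(1) = 16867/6280

Δ: Δ0=-1, Δ1=-3, Δ2=2/3, Δ3=-2, Δ4=3/2
row 1: diag=6, rhs=-12; c'=1/6, d'=-2
row 2: denom=8−1·1/6=47/6; d'=(22−1·-2)/(47/6)=144/47
row 3: denom=10−3·18/47=416/47; d'=(-16−3·144/47)/(416/47)=-37/13
row 4: denom=8−2·47/208=785/104; d'=(21−2·-37/13)/(785/104)=2776/785
back: M4=2776/785
back: M3=-37/13−47/208·2776/785=-5723/1570
back: M2=144/47−18/47·-5723/1570=3501/785
back: M1=-2−1/6·3501/785=-4307/1570
M: M0=0, M1=-4307/1570, M2=3501/785, M3=-5723/1570, M4=2776/785, M5=0
seg 0: a=3, c=M0/2=0, d=(M1−M0)/(6·2)=-4307/18840, b=Δ0−h0·(2M0+M1)/6=-403/4710
seg 1: a=1, c=M1/2=-4307/3140, d=(M2−M1)/(6·1)=11309/9420, b=Δ1−h1·(2M1+M2)/6=-6662/2355
seg 2: a=-2, c=M2/2=3501/1570, d=(M3−M2)/(6·3)=-2545/5652, b=Δ2−h2·(2M2+M3)/6=-18563/9420
seg 3: a=0, c=M3/2=-5723/3140, d=(M4−M3)/(6·2)=2255/3768, b=Δ3−h3·(2M3+M4)/6=-1763/2355
seg 4: a=-4, c=M4/2=1388/785, d=(M5−M4)/(6·2)=-694/2355, b=Δ4−h4·(2M4+M5)/6=-4039/4710
t_q=1 → seg 0, τ=1; S=3+-403/4710·τ+0·τ²+-4307/18840·τ³=16867/6280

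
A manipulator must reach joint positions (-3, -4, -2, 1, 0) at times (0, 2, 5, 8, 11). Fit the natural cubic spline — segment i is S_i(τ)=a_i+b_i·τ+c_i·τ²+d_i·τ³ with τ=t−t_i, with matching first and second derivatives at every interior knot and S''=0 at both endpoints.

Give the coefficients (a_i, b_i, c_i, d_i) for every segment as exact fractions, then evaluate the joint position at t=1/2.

Δ: Δ0=-1/2, Δ1=2/3, Δ2=1, Δ3=-1/3
row 1: diag=10, rhs=7; c'=3/10, d'=7/10
row 2: denom=12−3·3/10=111/10; d'=(2−3·7/10)/(111/10)=-1/111
row 3: denom=12−3·10/37=414/37; d'=(-8−3·-1/111)/(414/37)=-295/414
back: M3=-295/414
back: M2=-1/111−10/37·-295/414=38/207
back: M1=7/10−3/10·38/207=89/138
M: M0=0, M1=89/138, M2=38/207, M3=-295/414, M4=0
seg 0: a=-3, c=M0/2=0, d=(M1−M0)/(6·2)=89/1656, b=Δ0−h0·(2M0+M1)/6=-148/207
seg 1: a=-4, c=M1/2=89/276, d=(M2−M1)/(6·3)=-191/7452, b=Δ1−h1·(2M1+M2)/6=-29/414
seg 2: a=-2, c=M2/2=19/207, d=(M3−M2)/(6·3)=-371/7452, b=Δ2−h2·(2M2+M3)/6=971/828
seg 3: a=1, c=M3/2=-295/828, d=(M4−M3)/(6·3)=295/7452, b=Δ3−h3·(2M3+M4)/6=157/414
t_q=1/2 → seg 0, τ=1/2; S=-3+-148/207·τ+0·τ²+89/1656·τ³=-14797/4416

  seg 0: a=-3 b=-148/207 c=0 d=89/1656
  seg 1: a=-4 b=-29/414 c=89/276 d=-191/7452
  seg 2: a=-2 b=971/828 c=19/207 d=-371/7452
  seg 3: a=1 b=157/414 c=-295/828 d=295/7452
S(1/2) = -14797/4416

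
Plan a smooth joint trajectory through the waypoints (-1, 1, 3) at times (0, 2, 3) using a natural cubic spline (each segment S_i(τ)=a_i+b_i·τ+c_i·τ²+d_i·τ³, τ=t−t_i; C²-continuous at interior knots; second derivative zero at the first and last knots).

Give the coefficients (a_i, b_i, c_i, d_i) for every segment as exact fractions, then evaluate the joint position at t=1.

  seg 0: a=-1 b=2/3 c=0 d=1/12
  seg 1: a=1 b=5/3 c=1/2 d=-1/6
S(1) = -1/4

Δ: Δ0=1, Δ1=2
row 1: diag=6, rhs=6; c'=1/6, d'=1
back: M1=1
M: M0=0, M1=1, M2=0
seg 0: a=-1, c=M0/2=0, d=(M1−M0)/(6·2)=1/12, b=Δ0−h0·(2M0+M1)/6=2/3
seg 1: a=1, c=M1/2=1/2, d=(M2−M1)/(6·1)=-1/6, b=Δ1−h1·(2M1+M2)/6=5/3
t_q=1 → seg 0, τ=1; S=-1+2/3·τ+0·τ²+1/12·τ³=-1/4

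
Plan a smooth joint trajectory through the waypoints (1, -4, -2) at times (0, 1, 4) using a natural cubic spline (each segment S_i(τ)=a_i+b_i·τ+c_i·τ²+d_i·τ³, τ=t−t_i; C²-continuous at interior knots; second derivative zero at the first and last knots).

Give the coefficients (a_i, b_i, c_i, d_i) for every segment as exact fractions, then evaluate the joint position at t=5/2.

  seg 0: a=1 b=-137/24 c=0 d=17/24
  seg 1: a=-4 b=-43/12 c=17/8 d=-17/72
S(5/2) = -345/64

Δ: Δ0=-5, Δ1=2/3
row 1: diag=8, rhs=34; c'=3/8, d'=17/4
back: M1=17/4
M: M0=0, M1=17/4, M2=0
seg 0: a=1, c=M0/2=0, d=(M1−M0)/(6·1)=17/24, b=Δ0−h0·(2M0+M1)/6=-137/24
seg 1: a=-4, c=M1/2=17/8, d=(M2−M1)/(6·3)=-17/72, b=Δ1−h1·(2M1+M2)/6=-43/12
t_q=5/2 → seg 1, τ=3/2; S=-4+-43/12·τ+17/8·τ²+-17/72·τ³=-345/64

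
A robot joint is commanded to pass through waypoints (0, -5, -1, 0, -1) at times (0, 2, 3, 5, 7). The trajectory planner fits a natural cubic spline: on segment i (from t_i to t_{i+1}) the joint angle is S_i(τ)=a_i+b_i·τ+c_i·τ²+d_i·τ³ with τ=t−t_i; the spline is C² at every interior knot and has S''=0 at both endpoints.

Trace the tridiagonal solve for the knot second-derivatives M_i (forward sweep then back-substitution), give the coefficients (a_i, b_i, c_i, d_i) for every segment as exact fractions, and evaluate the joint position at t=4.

  seg 0: a=0 b=-79/16 c=0 d=39/64
  seg 1: a=-5 b=19/8 c=117/32 d=-65/32
  seg 2: a=-1 b=115/32 c=-39/16 d=57/128
  seg 3: a=0 b=-13/16 c=15/64 d=-5/128
S(4) = 77/128

Δ: Δ0=-5/2, Δ1=4, Δ2=1/2, Δ3=-1/2
row 1: diag=6, rhs=39; c'=1/6, d'=13/2
row 2: denom=6−1·1/6=35/6; d'=(-21−1·13/2)/(35/6)=-33/7
row 3: denom=8−2·12/35=256/35; d'=(-6−2·-33/7)/(256/35)=15/32
back: M3=15/32
back: M2=-33/7−12/35·15/32=-39/8
back: M1=13/2−1/6·-39/8=117/16
M: M0=0, M1=117/16, M2=-39/8, M3=15/32, M4=0
seg 0: a=0, c=M0/2=0, d=(M1−M0)/(6·2)=39/64, b=Δ0−h0·(2M0+M1)/6=-79/16
seg 1: a=-5, c=M1/2=117/32, d=(M2−M1)/(6·1)=-65/32, b=Δ1−h1·(2M1+M2)/6=19/8
seg 2: a=-1, c=M2/2=-39/16, d=(M3−M2)/(6·2)=57/128, b=Δ2−h2·(2M2+M3)/6=115/32
seg 3: a=0, c=M3/2=15/64, d=(M4−M3)/(6·2)=-5/128, b=Δ3−h3·(2M3+M4)/6=-13/16
t_q=4 → seg 2, τ=1; S=-1+115/32·τ+-39/16·τ²+57/128·τ³=77/128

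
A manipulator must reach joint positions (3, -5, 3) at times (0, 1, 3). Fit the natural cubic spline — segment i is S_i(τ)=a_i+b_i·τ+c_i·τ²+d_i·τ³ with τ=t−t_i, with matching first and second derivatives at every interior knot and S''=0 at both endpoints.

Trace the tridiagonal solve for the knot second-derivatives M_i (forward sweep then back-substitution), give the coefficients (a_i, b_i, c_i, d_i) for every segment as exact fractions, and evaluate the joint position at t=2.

Δ: Δ0=-8, Δ1=4
row 1: diag=6, rhs=72; c'=1/3, d'=12
back: M1=12
M: M0=0, M1=12, M2=0
seg 0: a=3, c=M0/2=0, d=(M1−M0)/(6·1)=2, b=Δ0−h0·(2M0+M1)/6=-10
seg 1: a=-5, c=M1/2=6, d=(M2−M1)/(6·2)=-1, b=Δ1−h1·(2M1+M2)/6=-4
t_q=2 → seg 1, τ=1; S=-5+-4·τ+6·τ²+-1·τ³=-4

  seg 0: a=3 b=-10 c=0 d=2
  seg 1: a=-5 b=-4 c=6 d=-1
S(2) = -4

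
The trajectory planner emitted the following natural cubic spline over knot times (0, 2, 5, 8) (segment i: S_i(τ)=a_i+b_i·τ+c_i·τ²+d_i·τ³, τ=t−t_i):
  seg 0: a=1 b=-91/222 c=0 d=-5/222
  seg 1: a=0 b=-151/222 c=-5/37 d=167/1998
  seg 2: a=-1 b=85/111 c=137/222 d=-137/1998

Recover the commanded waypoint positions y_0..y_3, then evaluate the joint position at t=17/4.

y_0=1 y_1=0 y_2=-1 y_3=5
S(17/4) = -5979/4736

y_0 = S_0(0) = a_0 = 1
y_1 = S_1(0) = a_1 = 0
y_2 = S_2(0) = a_2 = -1
y_3 = S_2(3) = 5
t_q=17/4 is in segment 1 (τ=9/4); S_1(τ)=-5979/4736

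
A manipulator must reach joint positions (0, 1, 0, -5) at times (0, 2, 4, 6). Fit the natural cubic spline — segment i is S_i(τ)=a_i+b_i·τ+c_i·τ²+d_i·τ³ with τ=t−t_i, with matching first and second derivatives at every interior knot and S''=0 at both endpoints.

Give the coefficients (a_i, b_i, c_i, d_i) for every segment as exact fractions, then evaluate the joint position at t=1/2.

Δ: Δ0=1/2, Δ1=-1/2, Δ2=-5/2
row 1: diag=8, rhs=-6; c'=1/4, d'=-3/4
row 2: denom=8−2·1/4=15/2; d'=(-12−2·-3/4)/(15/2)=-7/5
back: M2=-7/5
back: M1=-3/4−1/4·-7/5=-2/5
M: M0=0, M1=-2/5, M2=-7/5, M3=0
seg 0: a=0, c=M0/2=0, d=(M1−M0)/(6·2)=-1/30, b=Δ0−h0·(2M0+M1)/6=19/30
seg 1: a=1, c=M1/2=-1/5, d=(M2−M1)/(6·2)=-1/12, b=Δ1−h1·(2M1+M2)/6=7/30
seg 2: a=0, c=M2/2=-7/10, d=(M3−M2)/(6·2)=7/60, b=Δ2−h2·(2M2+M3)/6=-47/30
t_q=1/2 → seg 0, τ=1/2; S=0+19/30·τ+0·τ²+-1/30·τ³=5/16

  seg 0: a=0 b=19/30 c=0 d=-1/30
  seg 1: a=1 b=7/30 c=-1/5 d=-1/12
  seg 2: a=0 b=-47/30 c=-7/10 d=7/60
S(1/2) = 5/16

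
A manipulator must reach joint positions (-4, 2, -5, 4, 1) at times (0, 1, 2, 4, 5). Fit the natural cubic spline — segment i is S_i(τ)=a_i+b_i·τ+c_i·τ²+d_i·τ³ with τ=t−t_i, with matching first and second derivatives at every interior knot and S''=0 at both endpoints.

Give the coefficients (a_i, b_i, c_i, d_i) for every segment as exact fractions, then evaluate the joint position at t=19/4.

  seg 0: a=-4 b=616/61 c=0 d=-250/61
  seg 1: a=2 b=-134/61 c=-750/61 d=457/61
  seg 2: a=-5 b=-263/61 c=621/61 d=-1409/488
  seg 3: a=4 b=215/122 c=-1743/244 d=581/244
S(19/4) = 36043/15616

Δ: Δ0=6, Δ1=-7, Δ2=9/2, Δ3=-3
row 1: diag=4, rhs=-78; c'=1/4, d'=-39/2
row 2: denom=6−1·1/4=23/4; d'=(69−1·-39/2)/(23/4)=354/23
row 3: denom=6−2·8/23=122/23; d'=(-45−2·354/23)/(122/23)=-1743/122
back: M3=-1743/122
back: M2=354/23−8/23·-1743/122=1242/61
back: M1=-39/2−1/4·1242/61=-1500/61
M: M0=0, M1=-1500/61, M2=1242/61, M3=-1743/122, M4=0
seg 0: a=-4, c=M0/2=0, d=(M1−M0)/(6·1)=-250/61, b=Δ0−h0·(2M0+M1)/6=616/61
seg 1: a=2, c=M1/2=-750/61, d=(M2−M1)/(6·1)=457/61, b=Δ1−h1·(2M1+M2)/6=-134/61
seg 2: a=-5, c=M2/2=621/61, d=(M3−M2)/(6·2)=-1409/488, b=Δ2−h2·(2M2+M3)/6=-263/61
seg 3: a=4, c=M3/2=-1743/244, d=(M4−M3)/(6·1)=581/244, b=Δ3−h3·(2M3+M4)/6=215/122
t_q=19/4 → seg 3, τ=3/4; S=4+215/122·τ+-1743/244·τ²+581/244·τ³=36043/15616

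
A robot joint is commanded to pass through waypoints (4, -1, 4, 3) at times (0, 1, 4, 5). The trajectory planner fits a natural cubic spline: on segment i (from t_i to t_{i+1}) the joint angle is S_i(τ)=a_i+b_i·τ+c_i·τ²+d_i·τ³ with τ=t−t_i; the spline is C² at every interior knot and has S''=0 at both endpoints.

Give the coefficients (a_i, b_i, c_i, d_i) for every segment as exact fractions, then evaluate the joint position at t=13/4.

  seg 0: a=4 b=-1009/165 c=0 d=184/165
  seg 1: a=-1 b=-457/165 c=184/55 d=-28/45
  seg 2: a=4 b=83/165 c=-124/55 d=124/165
S(13/4) = 2303/880

Δ: Δ0=-5, Δ1=5/3, Δ2=-1
row 1: diag=8, rhs=40; c'=3/8, d'=5
row 2: denom=8−3·3/8=55/8; d'=(-16−3·5)/(55/8)=-248/55
back: M2=-248/55
back: M1=5−3/8·-248/55=368/55
M: M0=0, M1=368/55, M2=-248/55, M3=0
seg 0: a=4, c=M0/2=0, d=(M1−M0)/(6·1)=184/165, b=Δ0−h0·(2M0+M1)/6=-1009/165
seg 1: a=-1, c=M1/2=184/55, d=(M2−M1)/(6·3)=-28/45, b=Δ1−h1·(2M1+M2)/6=-457/165
seg 2: a=4, c=M2/2=-124/55, d=(M3−M2)/(6·1)=124/165, b=Δ2−h2·(2M2+M3)/6=83/165
t_q=13/4 → seg 1, τ=9/4; S=-1+-457/165·τ+184/55·τ²+-28/45·τ³=2303/880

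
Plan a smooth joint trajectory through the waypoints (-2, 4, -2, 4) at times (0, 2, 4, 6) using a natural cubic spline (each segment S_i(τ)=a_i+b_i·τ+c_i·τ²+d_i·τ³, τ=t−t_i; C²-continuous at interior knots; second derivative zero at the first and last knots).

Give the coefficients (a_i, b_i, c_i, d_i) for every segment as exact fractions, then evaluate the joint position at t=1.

  seg 0: a=-2 b=5 c=0 d=-1/2
  seg 1: a=4 b=-1 c=-3 d=1
  seg 2: a=-2 b=-1 c=3 d=-1/2
S(1) = 5/2

Δ: Δ0=3, Δ1=-3, Δ2=3
row 1: diag=8, rhs=-36; c'=1/4, d'=-9/2
row 2: denom=8−2·1/4=15/2; d'=(36−2·-9/2)/(15/2)=6
back: M2=6
back: M1=-9/2−1/4·6=-6
M: M0=0, M1=-6, M2=6, M3=0
seg 0: a=-2, c=M0/2=0, d=(M1−M0)/(6·2)=-1/2, b=Δ0−h0·(2M0+M1)/6=5
seg 1: a=4, c=M1/2=-3, d=(M2−M1)/(6·2)=1, b=Δ1−h1·(2M1+M2)/6=-1
seg 2: a=-2, c=M2/2=3, d=(M3−M2)/(6·2)=-1/2, b=Δ2−h2·(2M2+M3)/6=-1
t_q=1 → seg 0, τ=1; S=-2+5·τ+0·τ²+-1/2·τ³=5/2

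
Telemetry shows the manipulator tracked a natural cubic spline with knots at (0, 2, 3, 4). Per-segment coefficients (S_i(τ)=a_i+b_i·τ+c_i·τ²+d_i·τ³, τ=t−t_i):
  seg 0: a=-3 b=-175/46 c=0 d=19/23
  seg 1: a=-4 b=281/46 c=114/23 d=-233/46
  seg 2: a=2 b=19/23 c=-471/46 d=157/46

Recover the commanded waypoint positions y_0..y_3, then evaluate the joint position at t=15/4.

y_0 = S_0(0) = a_0 = -3
y_1 = S_1(0) = a_1 = -4
y_2 = S_2(0) = a_2 = 2
y_3 = S_2(1) = -4
t_q=15/4 is in segment 2 (τ=3/4); S_2(τ)=-5005/2944

y_0=-3 y_1=-4 y_2=2 y_3=-4
S(15/4) = -5005/2944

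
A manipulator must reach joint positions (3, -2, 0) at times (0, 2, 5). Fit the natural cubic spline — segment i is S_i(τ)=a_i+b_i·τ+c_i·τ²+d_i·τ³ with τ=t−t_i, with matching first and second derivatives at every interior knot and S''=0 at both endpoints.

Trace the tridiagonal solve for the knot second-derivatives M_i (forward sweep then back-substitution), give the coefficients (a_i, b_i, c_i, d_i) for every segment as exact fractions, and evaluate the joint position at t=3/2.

  seg 0: a=3 b=-47/15 c=0 d=19/120
  seg 1: a=-2 b=-37/30 c=19/20 d=-19/180
S(3/2) = -373/320

Δ: Δ0=-5/2, Δ1=2/3
row 1: diag=10, rhs=19; c'=3/10, d'=19/10
back: M1=19/10
M: M0=0, M1=19/10, M2=0
seg 0: a=3, c=M0/2=0, d=(M1−M0)/(6·2)=19/120, b=Δ0−h0·(2M0+M1)/6=-47/15
seg 1: a=-2, c=M1/2=19/20, d=(M2−M1)/(6·3)=-19/180, b=Δ1−h1·(2M1+M2)/6=-37/30
t_q=3/2 → seg 0, τ=3/2; S=3+-47/15·τ+0·τ²+19/120·τ³=-373/320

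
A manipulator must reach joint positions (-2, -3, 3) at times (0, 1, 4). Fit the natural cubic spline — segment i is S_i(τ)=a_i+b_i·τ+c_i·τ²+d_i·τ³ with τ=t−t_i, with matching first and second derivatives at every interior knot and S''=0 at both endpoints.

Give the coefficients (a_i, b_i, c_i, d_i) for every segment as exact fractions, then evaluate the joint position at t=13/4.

Δ: Δ0=-1, Δ1=2
row 1: diag=8, rhs=18; c'=3/8, d'=9/4
back: M1=9/4
M: M0=0, M1=9/4, M2=0
seg 0: a=-2, c=M0/2=0, d=(M1−M0)/(6·1)=3/8, b=Δ0−h0·(2M0+M1)/6=-11/8
seg 1: a=-3, c=M1/2=9/8, d=(M2−M1)/(6·3)=-1/8, b=Δ1−h1·(2M1+M2)/6=-1/4
t_q=13/4 → seg 1, τ=9/4; S=-3+-1/4·τ+9/8·τ²+-1/8·τ³=363/512

  seg 0: a=-2 b=-11/8 c=0 d=3/8
  seg 1: a=-3 b=-1/4 c=9/8 d=-1/8
S(13/4) = 363/512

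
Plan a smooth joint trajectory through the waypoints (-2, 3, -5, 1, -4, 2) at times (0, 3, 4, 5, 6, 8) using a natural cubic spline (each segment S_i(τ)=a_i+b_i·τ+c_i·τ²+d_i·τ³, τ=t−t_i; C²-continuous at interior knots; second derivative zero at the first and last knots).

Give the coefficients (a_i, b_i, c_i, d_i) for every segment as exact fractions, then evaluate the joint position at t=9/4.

Δ: Δ0=5/3, Δ1=-8, Δ2=6, Δ3=-5, Δ4=3
row 1: diag=8, rhs=-58; c'=1/8, d'=-29/4
row 2: denom=4−1·1/8=31/8; d'=(84−1·-29/4)/(31/8)=730/31
row 3: denom=4−1·8/31=116/31; d'=(-66−1·730/31)/(116/31)=-694/29
row 4: denom=6−1·31/116=665/116; d'=(48−1·-694/29)/(665/116)=1192/95
back: M4=1192/95
back: M3=-694/29−31/116·1192/95=-2592/95
back: M2=730/31−8/31·-2592/95=2906/95
back: M1=-29/4−1/8·2906/95=-1052/95
M: M0=0, M1=-1052/95, M2=2906/95, M3=-2592/95, M4=1192/95, M5=0
seg 0: a=-2, c=M0/2=0, d=(M1−M0)/(6·3)=-526/855, b=Δ0−h0·(2M0+M1)/6=2053/285
seg 1: a=3, c=M1/2=-526/95, d=(M2−M1)/(6·1)=1979/285, b=Δ1−h1·(2M1+M2)/6=-2681/285
seg 2: a=-5, c=M2/2=1453/95, d=(M3−M2)/(6·1)=-2749/285, b=Δ2−h2·(2M2+M3)/6=20/57
seg 3: a=1, c=M3/2=-1296/95, d=(M4−M3)/(6·1)=1892/285, b=Δ3−h3·(2M3+M4)/6=571/285
seg 4: a=-4, c=M4/2=596/95, d=(M5−M4)/(6·2)=-298/285, b=Δ4−h4·(2M4+M5)/6=-1529/285
t_q=9/4 → seg 0, τ=9/4; S=-2+2053/285·τ+0·τ²+-526/855·τ³=21889/3040

  seg 0: a=-2 b=2053/285 c=0 d=-526/855
  seg 1: a=3 b=-2681/285 c=-526/95 d=1979/285
  seg 2: a=-5 b=20/57 c=1453/95 d=-2749/285
  seg 3: a=1 b=571/285 c=-1296/95 d=1892/285
  seg 4: a=-4 b=-1529/285 c=596/95 d=-298/285
S(9/4) = 21889/3040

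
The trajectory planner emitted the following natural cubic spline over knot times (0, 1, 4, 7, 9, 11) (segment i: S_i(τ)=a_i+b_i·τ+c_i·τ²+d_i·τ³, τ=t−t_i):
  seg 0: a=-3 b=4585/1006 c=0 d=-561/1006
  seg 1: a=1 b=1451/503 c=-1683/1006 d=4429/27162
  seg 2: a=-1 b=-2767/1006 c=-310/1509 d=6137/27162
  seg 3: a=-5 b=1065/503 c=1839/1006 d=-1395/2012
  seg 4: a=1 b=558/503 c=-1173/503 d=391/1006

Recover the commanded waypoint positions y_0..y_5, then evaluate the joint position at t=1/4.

y_0 = S_0(0) = a_0 = -3
y_1 = S_1(0) = a_1 = 1
y_2 = S_2(0) = a_2 = -1
y_3 = S_3(0) = a_3 = -5
y_4 = S_4(0) = a_4 = 1
y_5 = S_4(2) = -3
t_q=1/4 is in segment 0 (τ=1/4); S_0(τ)=-120353/64384

y_0=-3 y_1=1 y_2=-1 y_3=-5 y_4=1 y_5=-3
S(1/4) = -120353/64384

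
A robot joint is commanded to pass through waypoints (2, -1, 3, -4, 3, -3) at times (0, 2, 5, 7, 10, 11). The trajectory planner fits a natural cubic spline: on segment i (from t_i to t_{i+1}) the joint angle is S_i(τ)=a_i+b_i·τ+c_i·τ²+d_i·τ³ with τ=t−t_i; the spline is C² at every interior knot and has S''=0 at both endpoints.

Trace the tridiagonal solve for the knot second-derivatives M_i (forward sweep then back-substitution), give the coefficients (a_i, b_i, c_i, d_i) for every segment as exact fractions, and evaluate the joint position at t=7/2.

Δ: Δ0=-3/2, Δ1=4/3, Δ2=-7/2, Δ3=7/3, Δ4=-6
row 1: diag=10, rhs=17; c'=3/10, d'=17/10
row 2: denom=10−3·3/10=91/10; d'=(-29−3·17/10)/(91/10)=-341/91
row 3: denom=10−2·20/91=870/91; d'=(35−2·-341/91)/(870/91)=1289/290
row 4: denom=8−3·91/290=2047/290; d'=(-50−3·1289/290)/(2047/290)=-18367/2047
back: M4=-18367/2047
back: M3=1289/290−91/290·-18367/2047=14862/2047
back: M2=-341/91−20/91·14862/2047=-10937/2047
back: M1=17/10−3/10·-10937/2047=6761/2047
M: M0=0, M1=6761/2047, M2=-10937/2047, M3=14862/2047, M4=-18367/2047, M5=0
seg 0: a=2, c=M0/2=0, d=(M1−M0)/(6·2)=6761/24564, b=Δ0−h0·(2M0+M1)/6=-31945/12282
seg 1: a=-1, c=M1/2=6761/4094, d=(M2−M1)/(6·3)=-8849/18423, b=Δ1−h1·(2M1+M2)/6=8621/12282
seg 2: a=3, c=M2/2=-10937/4094, d=(M3−M2)/(6·2)=25799/24564, b=Δ2−h2·(2M2+M3)/6=-28963/12282
seg 3: a=-4, c=M3/2=7431/2047, d=(M4−M3)/(6·3)=-33229/36846, b=Δ3−h3·(2M3+M4)/6=-5413/12282
seg 4: a=3, c=M4/2=-18367/4094, d=(M5−M4)/(6·1)=18367/12282, b=Δ4−h4·(2M4+M5)/6=-18479/6141
t_q=7/2 → seg 1, τ=3/2; S=-1+8621/12282·τ+6761/4094·τ²+-8849/18423·τ³=4396/2047

  seg 0: a=2 b=-31945/12282 c=0 d=6761/24564
  seg 1: a=-1 b=8621/12282 c=6761/4094 d=-8849/18423
  seg 2: a=3 b=-28963/12282 c=-10937/4094 d=25799/24564
  seg 3: a=-4 b=-5413/12282 c=7431/2047 d=-33229/36846
  seg 4: a=3 b=-18479/6141 c=-18367/4094 d=18367/12282
S(7/2) = 4396/2047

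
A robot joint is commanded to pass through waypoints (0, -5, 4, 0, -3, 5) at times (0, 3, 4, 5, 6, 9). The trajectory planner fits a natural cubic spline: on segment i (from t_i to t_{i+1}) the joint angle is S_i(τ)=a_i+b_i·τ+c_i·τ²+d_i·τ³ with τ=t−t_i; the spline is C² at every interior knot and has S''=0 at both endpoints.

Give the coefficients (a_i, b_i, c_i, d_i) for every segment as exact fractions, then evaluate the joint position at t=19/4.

Δ: Δ0=-5/3, Δ1=9, Δ2=-4, Δ3=-3, Δ4=8/3
row 1: diag=8, rhs=64; c'=1/8, d'=8
row 2: denom=4−1·1/8=31/8; d'=(-78−1·8)/(31/8)=-688/31
row 3: denom=4−1·8/31=116/31; d'=(6−1·-688/31)/(116/31)=437/58
row 4: denom=8−1·31/116=897/116; d'=(34−1·437/58)/(897/116)=3070/897
back: M4=3070/897
back: M3=437/58−31/116·3070/897=5938/897
back: M2=-688/31−8/31·5938/897=-21440/897
back: M1=8−1/8·-21440/897=9856/897
M: M0=0, M1=9856/897, M2=-21440/897, M3=5938/897, M4=3070/897, M5=0
seg 0: a=0, c=M0/2=0, d=(M1−M0)/(6·3)=4928/8073, b=Δ0−h0·(2M0+M1)/6=-2141/299
seg 1: a=-5, c=M1/2=4928/897, d=(M2−M1)/(6·1)=-5216/897, b=Δ1−h1·(2M1+M2)/6=2787/299
seg 2: a=4, c=M2/2=-10720/897, d=(M3−M2)/(6·1)=117/23, b=Δ2−h2·(2M2+M3)/6=2569/897
seg 3: a=0, c=M3/2=2969/897, d=(M4−M3)/(6·1)=-478/897, b=Δ3−h3·(2M3+M4)/6=-5182/897
seg 4: a=-3, c=M4/2=1535/897, d=(M5−M4)/(6·3)=-1535/8073, b=Δ4−h4·(2M4+M5)/6=-226/299
t_q=19/4 → seg 2, τ=3/4; S=4+2569/897·τ+-10720/897·τ²+117/23·τ³=30075/19136

  seg 0: a=0 b=-2141/299 c=0 d=4928/8073
  seg 1: a=-5 b=2787/299 c=4928/897 d=-5216/897
  seg 2: a=4 b=2569/897 c=-10720/897 d=117/23
  seg 3: a=0 b=-5182/897 c=2969/897 d=-478/897
  seg 4: a=-3 b=-226/299 c=1535/897 d=-1535/8073
S(19/4) = 30075/19136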